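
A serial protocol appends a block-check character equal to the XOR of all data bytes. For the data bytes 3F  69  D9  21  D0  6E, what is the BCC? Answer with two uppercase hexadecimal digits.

10

XOR the bytes together:
  start with 0x3F
  0x3F ⊕ 0x69 = 0x56
  0x56 ⊕ 0xD9 = 0x8F
  0x8F ⊕ 0x21 = 0xAE
  0xAE ⊕ 0xD0 = 0x7E
  0x7E ⊕ 0x6E = 0x10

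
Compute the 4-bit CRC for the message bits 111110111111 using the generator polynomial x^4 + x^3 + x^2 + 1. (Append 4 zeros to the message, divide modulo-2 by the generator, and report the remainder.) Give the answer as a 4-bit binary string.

0100

Append 4 zeros: 1111101111110000. Divide by 11101 (XOR where the leading bit is 1):
  pos 0: 11111 XOR 11101 = 00010
  pos 3: 10011 XOR 11101 = 01110
  pos 4: 11101 XOR 11101 = 00000
  pos 9: 11100 XOR 11101 = 00001
Remainder (last 4 bits) = 0100. This is the CRC / FCS.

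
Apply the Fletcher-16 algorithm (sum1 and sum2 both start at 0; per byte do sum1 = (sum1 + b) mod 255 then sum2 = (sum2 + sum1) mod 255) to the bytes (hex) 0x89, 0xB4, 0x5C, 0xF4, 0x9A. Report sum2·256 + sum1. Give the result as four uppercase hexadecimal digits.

1C2A

Running sums (mod 255):
  after byte 0 (0x89): sum1=137, sum2=137
  after byte 1 (0xB4): sum1=62, sum2=199
  after byte 2 (0x5C): sum1=154, sum2=98
  after byte 3 (0xF4): sum1=143, sum2=241
  after byte 4 (0x9A): sum1=42, sum2=28
Checksum = sum2·256 + sum1 = 28·256 + 42 = 7210 = 0x1C2A.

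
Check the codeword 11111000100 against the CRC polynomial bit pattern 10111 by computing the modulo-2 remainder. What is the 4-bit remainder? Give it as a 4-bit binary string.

0000

Modulo-2 division of 11111000100 by 10111:
  pos 0: 11111 XOR 10111 = 01000
  pos 1: 10000 XOR 10111 = 00111
  pos 3: 11100 XOR 10111 = 01011
  pos 4: 10111 XOR 10111 = 00000
Remainder = 0000 (zero — the frame passes the CRC check).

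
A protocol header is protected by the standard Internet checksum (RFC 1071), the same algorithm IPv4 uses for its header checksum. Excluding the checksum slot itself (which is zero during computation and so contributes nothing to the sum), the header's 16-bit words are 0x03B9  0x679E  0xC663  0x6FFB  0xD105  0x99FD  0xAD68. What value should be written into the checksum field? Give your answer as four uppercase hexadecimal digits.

45DD

One's-complement addition (fold any carry out of bit 15 back into bit 0):
  0x03B9 + 0x679E = 0x06B57
  0x6B57 + 0xC663 = 0x131BA → wrap carry → 0x31BB
  0x31BB + 0x6FFB = 0x0A1B6
  0xA1B6 + 0xD105 = 0x172BB → wrap carry → 0x72BC
  0x72BC + 0x99FD = 0x10CB9 → wrap carry → 0x0CBA
  0x0CBA + 0xAD68 = 0x0BA22
One's-complement sum = 0xBA22.
Checksum = ~0xBA22 & 0xFFFF = 0x45DD.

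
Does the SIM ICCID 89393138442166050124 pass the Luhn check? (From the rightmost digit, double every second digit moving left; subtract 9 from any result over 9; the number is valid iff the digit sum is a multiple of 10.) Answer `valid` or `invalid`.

invalid

From the right, keep odd positions and double even positions (subtract 9 from any doubled value over 9):
  doubled (positions 2,4,...): 4 0 0 3 4 8 6 6 6 7 → sum 44
  kept (positions 1,3,...): 4 1 5 6 1 4 8 1 9 9 → sum 48
Total = 92.
92 mod 10 = 2, so the number is invalid.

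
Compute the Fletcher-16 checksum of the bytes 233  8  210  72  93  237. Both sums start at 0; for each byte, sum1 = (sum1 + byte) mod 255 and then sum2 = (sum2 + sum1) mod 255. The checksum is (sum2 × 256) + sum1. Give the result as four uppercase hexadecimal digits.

Running sums (mod 255):
  after byte 0 (233): sum1=233, sum2=233
  after byte 1 (8): sum1=241, sum2=219
  after byte 2 (210): sum1=196, sum2=160
  after byte 3 (72): sum1=13, sum2=173
  after byte 4 (93): sum1=106, sum2=24
  after byte 5 (237): sum1=88, sum2=112
Checksum = sum2·256 + sum1 = 112·256 + 88 = 28760 = 0x7058.

7058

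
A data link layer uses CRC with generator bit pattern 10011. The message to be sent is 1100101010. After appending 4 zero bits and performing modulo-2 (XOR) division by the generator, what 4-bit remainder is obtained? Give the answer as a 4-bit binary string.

Append 4 zeros: 11001010100000. Divide by 10011 (XOR where the leading bit is 1):
  pos 0: 11001 XOR 10011 = 01010
  pos 1: 10100 XOR 10011 = 00111
  pos 3: 11110 XOR 10011 = 01101
  pos 4: 11011 XOR 10011 = 01000
  pos 5: 10000 XOR 10011 = 00011
  pos 8: 11000 XOR 10011 = 01011
  pos 9: 10110 XOR 10011 = 00101
Remainder (last 4 bits) = 0101. This is the CRC / FCS.

0101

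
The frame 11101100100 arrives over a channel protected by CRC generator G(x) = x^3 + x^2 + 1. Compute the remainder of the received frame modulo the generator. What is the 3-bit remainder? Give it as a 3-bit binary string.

Modulo-2 division of 11101100100 by 1101:
  pos 0: 1110 XOR 1101 = 0011
  pos 2: 1111 XOR 1101 = 0010
  pos 4: 1000 XOR 1101 = 0101
  pos 5: 1011 XOR 1101 = 0110
  pos 6: 1100 XOR 1101 = 0001
Remainder = 010 (nonzero — an error is detected).

010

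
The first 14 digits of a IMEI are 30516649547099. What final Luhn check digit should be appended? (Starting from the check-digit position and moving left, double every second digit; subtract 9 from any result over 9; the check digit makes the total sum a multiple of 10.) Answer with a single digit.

Partial digits right→left: 9 9 0 7 4 5 9 4 6 6 1 5 0 3
Double every second digit counting from the check-digit position (so the 1st, 3rd, 5th, ... of the partial from the right).
  doubled (with −9 where >9): 9 0 8 9 3 2 0 → sum 31
  kept as-is: 9 7 5 4 6 5 3 → sum 39
Total = 31 + 39 = 70.
Check digit = (10 − (70 mod 10)) mod 10 = 0.

0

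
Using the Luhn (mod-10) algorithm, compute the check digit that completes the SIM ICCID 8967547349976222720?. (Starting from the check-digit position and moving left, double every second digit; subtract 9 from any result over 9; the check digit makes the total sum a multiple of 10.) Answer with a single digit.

Partial digits right→left: 0 2 7 2 2 2 6 7 9 9 4 3 7 4 5 7 6 9 8
Double every second digit counting from the check-digit position (so the 1st, 3rd, 5th, ... of the partial from the right).
  doubled (with −9 where >9): 0 5 4 3 9 8 5 1 3 7 → sum 45
  kept as-is: 2 2 2 7 9 3 4 7 9 → sum 45
Total = 45 + 45 = 90.
Check digit = (10 − (90 mod 10)) mod 10 = 0.

0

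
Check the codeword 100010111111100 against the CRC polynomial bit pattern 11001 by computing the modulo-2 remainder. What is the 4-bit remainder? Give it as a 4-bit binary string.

Modulo-2 division of 100010111111100 by 11001:
  pos 0: 10001 XOR 11001 = 01000
  pos 1: 10000 XOR 11001 = 01001
  pos 2: 10011 XOR 11001 = 01010
  pos 3: 10101 XOR 11001 = 01100
  pos 4: 11001 XOR 11001 = 00000
  pos 9: 11110 XOR 11001 = 00111
Remainder = 1110 (nonzero — an error is detected).

1110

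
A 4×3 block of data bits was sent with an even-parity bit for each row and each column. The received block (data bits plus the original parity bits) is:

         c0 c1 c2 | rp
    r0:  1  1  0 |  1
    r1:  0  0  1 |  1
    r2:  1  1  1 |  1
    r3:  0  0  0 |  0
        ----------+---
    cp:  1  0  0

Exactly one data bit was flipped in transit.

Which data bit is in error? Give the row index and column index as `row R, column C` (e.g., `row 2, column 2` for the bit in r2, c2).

row 0, column 0

Recompute each row's even parity and compare to rp:
  r0: data parity 0, sent rp 1 → mismatch
  r1: data parity 1, sent rp 1 → ok
  r2: data parity 1, sent rp 1 → ok
  r3: data parity 0, sent rp 0 → ok
Recompute each column's even parity and compare to cp:
  c0: data parity 0, sent cp 1 → mismatch
  c1: data parity 0, sent cp 0 → ok
  c2: data parity 0, sent cp 0 → ok
Exactly one row (r0) and one column (c0) fail → the flipped bit is at their intersection.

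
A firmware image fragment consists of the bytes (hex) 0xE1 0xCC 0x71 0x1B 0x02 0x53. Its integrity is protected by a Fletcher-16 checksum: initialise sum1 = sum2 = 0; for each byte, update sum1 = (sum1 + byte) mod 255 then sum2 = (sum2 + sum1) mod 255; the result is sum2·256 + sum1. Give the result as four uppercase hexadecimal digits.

B990

Running sums (mod 255):
  after byte 0 (0xE1): sum1=225, sum2=225
  after byte 1 (0xCC): sum1=174, sum2=144
  after byte 2 (0x71): sum1=32, sum2=176
  after byte 3 (0x1B): sum1=59, sum2=235
  after byte 4 (0x02): sum1=61, sum2=41
  after byte 5 (0x53): sum1=144, sum2=185
Checksum = sum2·256 + sum1 = 185·256 + 144 = 47504 = 0xB990.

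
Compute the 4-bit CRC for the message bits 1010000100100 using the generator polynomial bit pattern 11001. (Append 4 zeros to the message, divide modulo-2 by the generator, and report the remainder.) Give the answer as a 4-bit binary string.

Append 4 zeros: 10100001001000000. Divide by 11001 (XOR where the leading bit is 1):
  pos 0: 10100 XOR 11001 = 01101
  pos 1: 11010 XOR 11001 = 00011
  pos 4: 11010 XOR 11001 = 00011
  pos 7: 11010 XOR 11001 = 00011
  pos 10: 11000 XOR 11001 = 00001
Remainder (last 4 bits) = 0100. This is the CRC / FCS.

0100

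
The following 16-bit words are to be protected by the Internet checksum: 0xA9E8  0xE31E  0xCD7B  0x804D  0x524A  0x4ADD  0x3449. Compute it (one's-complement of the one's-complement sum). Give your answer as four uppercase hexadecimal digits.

53BE

One's-complement addition (fold any carry out of bit 15 back into bit 0):
  0xA9E8 + 0xE31E = 0x18D06 → wrap carry → 0x8D07
  0x8D07 + 0xCD7B = 0x15A82 → wrap carry → 0x5A83
  0x5A83 + 0x804D = 0x0DAD0
  0xDAD0 + 0x524A = 0x12D1A → wrap carry → 0x2D1B
  0x2D1B + 0x4ADD = 0x077F8
  0x77F8 + 0x3449 = 0x0AC41
One's-complement sum = 0xAC41.
Checksum = ~0xAC41 & 0xFFFF = 0x53BE.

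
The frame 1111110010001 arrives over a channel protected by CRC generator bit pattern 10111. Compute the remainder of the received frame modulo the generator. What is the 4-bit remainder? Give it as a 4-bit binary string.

Modulo-2 division of 1111110010001 by 10111:
  pos 0: 11111 XOR 10111 = 01000
  pos 1: 10001 XOR 10111 = 00110
  pos 3: 11000 XOR 10111 = 01111
  pos 4: 11111 XOR 10111 = 01000
  pos 5: 10000 XOR 10111 = 00111
  pos 7: 11100 XOR 10111 = 01011
  pos 8: 10111 XOR 10111 = 00000
Remainder = 0000 (zero — the frame passes the CRC check).

0000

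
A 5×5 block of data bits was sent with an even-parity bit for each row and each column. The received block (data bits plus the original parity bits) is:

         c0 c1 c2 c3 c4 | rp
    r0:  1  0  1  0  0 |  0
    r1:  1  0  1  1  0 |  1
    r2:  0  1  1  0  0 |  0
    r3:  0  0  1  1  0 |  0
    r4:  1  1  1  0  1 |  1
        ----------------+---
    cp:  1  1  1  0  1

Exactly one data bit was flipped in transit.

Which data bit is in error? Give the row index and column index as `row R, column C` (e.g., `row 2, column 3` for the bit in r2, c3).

Recompute each row's even parity and compare to rp:
  r0: data parity 0, sent rp 0 → ok
  r1: data parity 1, sent rp 1 → ok
  r2: data parity 0, sent rp 0 → ok
  r3: data parity 0, sent rp 0 → ok
  r4: data parity 0, sent rp 1 → mismatch
Recompute each column's even parity and compare to cp:
  c0: data parity 1, sent cp 1 → ok
  c1: data parity 0, sent cp 1 → mismatch
  c2: data parity 1, sent cp 1 → ok
  c3: data parity 0, sent cp 0 → ok
  c4: data parity 1, sent cp 1 → ok
Exactly one row (r4) and one column (c1) fail → the flipped bit is at their intersection.

row 4, column 1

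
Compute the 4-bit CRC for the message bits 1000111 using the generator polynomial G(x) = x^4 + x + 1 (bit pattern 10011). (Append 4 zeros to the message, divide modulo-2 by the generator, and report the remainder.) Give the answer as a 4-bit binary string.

Append 4 zeros: 10001110000. Divide by 10011 (XOR where the leading bit is 1):
  pos 0: 10001 XOR 10011 = 00010
  pos 3: 10110 XOR 10011 = 00101
  pos 5: 10100 XOR 10011 = 00111
Remainder (last 4 bits) = 1110. This is the CRC / FCS.

1110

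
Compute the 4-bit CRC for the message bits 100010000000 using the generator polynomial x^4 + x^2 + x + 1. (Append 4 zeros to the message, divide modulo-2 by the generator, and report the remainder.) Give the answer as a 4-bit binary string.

0101

Append 4 zeros: 1000100000000000. Divide by 10111 (XOR where the leading bit is 1):
  pos 0: 10001 XOR 10111 = 00110
  pos 2: 11000 XOR 10111 = 01111
  pos 3: 11110 XOR 10111 = 01001
  pos 4: 10010 XOR 10111 = 00101
  pos 6: 10100 XOR 10111 = 00011
  pos 9: 11000 XOR 10111 = 01111
  pos 10: 11110 XOR 10111 = 01001
  pos 11: 10010 XOR 10111 = 00101
Remainder (last 4 bits) = 0101. This is the CRC / FCS.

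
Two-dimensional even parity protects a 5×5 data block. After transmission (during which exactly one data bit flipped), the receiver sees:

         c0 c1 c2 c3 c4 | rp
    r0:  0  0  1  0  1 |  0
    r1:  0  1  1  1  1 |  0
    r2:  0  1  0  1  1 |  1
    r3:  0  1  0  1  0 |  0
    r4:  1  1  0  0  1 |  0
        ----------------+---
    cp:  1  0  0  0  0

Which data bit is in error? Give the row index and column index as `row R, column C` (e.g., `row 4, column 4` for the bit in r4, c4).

Recompute each row's even parity and compare to rp:
  r0: data parity 0, sent rp 0 → ok
  r1: data parity 0, sent rp 0 → ok
  r2: data parity 1, sent rp 1 → ok
  r3: data parity 0, sent rp 0 → ok
  r4: data parity 1, sent rp 0 → mismatch
Recompute each column's even parity and compare to cp:
  c0: data parity 1, sent cp 1 → ok
  c1: data parity 0, sent cp 0 → ok
  c2: data parity 0, sent cp 0 → ok
  c3: data parity 1, sent cp 0 → mismatch
  c4: data parity 0, sent cp 0 → ok
Exactly one row (r4) and one column (c3) fail → the flipped bit is at their intersection.

row 4, column 3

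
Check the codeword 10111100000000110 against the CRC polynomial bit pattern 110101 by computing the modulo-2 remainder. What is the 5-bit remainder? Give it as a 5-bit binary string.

Modulo-2 division of 10111100000000110 by 110101:
  pos 0: 101111 XOR 110101 = 011010
  pos 1: 110100 XOR 110101 = 000001
  pos 6: 100000 XOR 110101 = 010101
  pos 7: 101010 XOR 110101 = 011111
  pos 8: 111110 XOR 110101 = 001011
  pos 10: 101111 XOR 110101 = 011010
  pos 11: 110100 XOR 110101 = 000001
Remainder = 00001 (nonzero — an error is detected).

00001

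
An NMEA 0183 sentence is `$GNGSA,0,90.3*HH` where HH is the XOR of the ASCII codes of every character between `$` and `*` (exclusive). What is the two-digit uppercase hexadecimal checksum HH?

78

XOR the ASCII codes of the payload characters:
  'G' = 0x47 → acc = 0x47
  'N' = 0x4E → acc = 0x09
  'G' = 0x47 → acc = 0x4E
  'S' = 0x53 → acc = 0x1D
  'A' = 0x41 → acc = 0x5C
  ',' = 0x2C → acc = 0x70
  '0' = 0x30 → acc = 0x40
  ',' = 0x2C → acc = 0x6C
  '9' = 0x39 → acc = 0x55
  '0' = 0x30 → acc = 0x65
  '.' = 0x2E → acc = 0x4B
  '3' = 0x33 → acc = 0x78
Checksum = 0x78.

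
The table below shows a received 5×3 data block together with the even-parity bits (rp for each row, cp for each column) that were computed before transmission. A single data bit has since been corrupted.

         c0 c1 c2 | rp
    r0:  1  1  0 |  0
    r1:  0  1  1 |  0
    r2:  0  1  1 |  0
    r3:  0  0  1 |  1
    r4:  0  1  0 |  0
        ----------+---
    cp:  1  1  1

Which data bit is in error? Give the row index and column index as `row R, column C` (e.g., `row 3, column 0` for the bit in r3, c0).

Recompute each row's even parity and compare to rp:
  r0: data parity 0, sent rp 0 → ok
  r1: data parity 0, sent rp 0 → ok
  r2: data parity 0, sent rp 0 → ok
  r3: data parity 1, sent rp 1 → ok
  r4: data parity 1, sent rp 0 → mismatch
Recompute each column's even parity and compare to cp:
  c0: data parity 1, sent cp 1 → ok
  c1: data parity 0, sent cp 1 → mismatch
  c2: data parity 1, sent cp 1 → ok
Exactly one row (r4) and one column (c1) fail → the flipped bit is at their intersection.

row 4, column 1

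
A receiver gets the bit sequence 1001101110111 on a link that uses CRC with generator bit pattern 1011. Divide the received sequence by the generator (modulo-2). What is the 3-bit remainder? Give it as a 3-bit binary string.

Modulo-2 division of 1001101110111 by 1011:
  pos 0: 1001 XOR 1011 = 0010
  pos 2: 1010 XOR 1011 = 0001
  pos 5: 1111 XOR 1011 = 0100
  pos 6: 1000 XOR 1011 = 0011
  pos 8: 1111 XOR 1011 = 0100
  pos 9: 1001 XOR 1011 = 0010
Remainder = 010 (nonzero — an error is detected).

010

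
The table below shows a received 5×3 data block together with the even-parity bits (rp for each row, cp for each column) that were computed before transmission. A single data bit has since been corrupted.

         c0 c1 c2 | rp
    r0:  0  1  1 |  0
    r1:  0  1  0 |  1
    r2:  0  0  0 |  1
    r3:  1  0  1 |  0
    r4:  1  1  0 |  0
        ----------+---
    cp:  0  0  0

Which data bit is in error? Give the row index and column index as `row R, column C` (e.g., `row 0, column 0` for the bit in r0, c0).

row 2, column 1

Recompute each row's even parity and compare to rp:
  r0: data parity 0, sent rp 0 → ok
  r1: data parity 1, sent rp 1 → ok
  r2: data parity 0, sent rp 1 → mismatch
  r3: data parity 0, sent rp 0 → ok
  r4: data parity 0, sent rp 0 → ok
Recompute each column's even parity and compare to cp:
  c0: data parity 0, sent cp 0 → ok
  c1: data parity 1, sent cp 0 → mismatch
  c2: data parity 0, sent cp 0 → ok
Exactly one row (r2) and one column (c1) fail → the flipped bit is at their intersection.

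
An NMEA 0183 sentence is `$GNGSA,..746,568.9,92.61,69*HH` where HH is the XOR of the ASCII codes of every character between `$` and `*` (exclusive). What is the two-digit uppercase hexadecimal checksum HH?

XOR the ASCII codes of the payload characters:
  'G' = 0x47 → acc = 0x47
  'N' = 0x4E → acc = 0x09
  'G' = 0x47 → acc = 0x4E
  'S' = 0x53 → acc = 0x1D
  'A' = 0x41 → acc = 0x5C
  ',' = 0x2C → acc = 0x70
  '.' = 0x2E → acc = 0x5E
  '.' = 0x2E → acc = 0x70
  '7' = 0x37 → acc = 0x47
  '4' = 0x34 → acc = 0x73
  '6' = 0x36 → acc = 0x45
  ',' = 0x2C → acc = 0x69
  '5' = 0x35 → acc = 0x5C
  '6' = 0x36 → acc = 0x6A
  '8' = 0x38 → acc = 0x52
  '.' = 0x2E → acc = 0x7C
  '9' = 0x39 → acc = 0x45
  ',' = 0x2C → acc = 0x69
  '9' = 0x39 → acc = 0x50
  '2' = 0x32 → acc = 0x62
  '.' = 0x2E → acc = 0x4C
  '6' = 0x36 → acc = 0x7A
  '1' = 0x31 → acc = 0x4B
  ',' = 0x2C → acc = 0x67
  '6' = 0x36 → acc = 0x51
  '9' = 0x39 → acc = 0x68
Checksum = 0x68.

68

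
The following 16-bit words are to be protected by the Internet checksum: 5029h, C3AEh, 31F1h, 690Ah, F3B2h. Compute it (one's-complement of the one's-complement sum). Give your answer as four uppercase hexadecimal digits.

5D79

One's-complement addition (fold any carry out of bit 15 back into bit 0):
  0x5029 + 0xC3AE = 0x113D7 → wrap carry → 0x13D8
  0x13D8 + 0x31F1 = 0x045C9
  0x45C9 + 0x690A = 0x0AED3
  0xAED3 + 0xF3B2 = 0x1A285 → wrap carry → 0xA286
One's-complement sum = 0xA286.
Checksum = ~0xA286 & 0xFFFF = 0x5D79.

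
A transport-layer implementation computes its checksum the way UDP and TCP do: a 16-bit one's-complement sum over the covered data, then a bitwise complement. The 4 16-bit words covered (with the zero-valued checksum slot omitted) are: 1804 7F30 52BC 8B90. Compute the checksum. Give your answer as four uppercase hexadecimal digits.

One's-complement addition (fold any carry out of bit 15 back into bit 0):
  0x1804 + 0x7F30 = 0x09734
  0x9734 + 0x52BC = 0x0E9F0
  0xE9F0 + 0x8B90 = 0x17580 → wrap carry → 0x7581
One's-complement sum = 0x7581.
Checksum = ~0x7581 & 0xFFFF = 0x8A7E.

8A7E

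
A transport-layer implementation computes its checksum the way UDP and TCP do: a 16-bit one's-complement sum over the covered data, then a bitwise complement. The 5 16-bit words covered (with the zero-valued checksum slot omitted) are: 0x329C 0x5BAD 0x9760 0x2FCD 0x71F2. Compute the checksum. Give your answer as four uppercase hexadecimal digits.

One's-complement addition (fold any carry out of bit 15 back into bit 0):
  0x329C + 0x5BAD = 0x08E49
  0x8E49 + 0x9760 = 0x125A9 → wrap carry → 0x25AA
  0x25AA + 0x2FCD = 0x05577
  0x5577 + 0x71F2 = 0x0C769
One's-complement sum = 0xC769.
Checksum = ~0xC769 & 0xFFFF = 0x3896.

3896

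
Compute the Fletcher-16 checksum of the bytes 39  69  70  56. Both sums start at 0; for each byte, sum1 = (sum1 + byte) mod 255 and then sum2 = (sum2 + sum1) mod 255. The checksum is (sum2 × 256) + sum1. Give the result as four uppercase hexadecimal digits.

Running sums (mod 255):
  after byte 0 (39): sum1=39, sum2=39
  after byte 1 (69): sum1=108, sum2=147
  after byte 2 (70): sum1=178, sum2=70
  after byte 3 (56): sum1=234, sum2=49
Checksum = sum2·256 + sum1 = 49·256 + 234 = 12778 = 0x31EA.

31EA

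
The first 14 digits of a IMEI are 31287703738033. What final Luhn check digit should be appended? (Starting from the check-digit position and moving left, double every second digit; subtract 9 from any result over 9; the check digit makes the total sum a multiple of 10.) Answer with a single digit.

8

Partial digits right→left: 3 3 0 8 3 7 3 0 7 7 8 2 1 3
Double every second digit counting from the check-digit position (so the 1st, 3rd, 5th, ... of the partial from the right).
  doubled (with −9 where >9): 6 0 6 6 5 7 2 → sum 32
  kept as-is: 3 8 7 0 7 2 3 → sum 30
Total = 32 + 30 = 62.
Check digit = (10 − (62 mod 10)) mod 10 = 8.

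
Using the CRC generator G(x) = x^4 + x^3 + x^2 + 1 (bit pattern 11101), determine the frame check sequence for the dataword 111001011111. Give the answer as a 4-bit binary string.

Append 4 zeros: 1110010111110000. Divide by 11101 (XOR where the leading bit is 1):
  pos 0: 11100 XOR 11101 = 00001
  pos 4: 11011 XOR 11101 = 00110
  pos 6: 11011 XOR 11101 = 00110
  pos 8: 11010 XOR 11101 = 00111
  pos 10: 11100 XOR 11101 = 00001
Remainder (last 4 bits) = 0010. This is the CRC / FCS.

0010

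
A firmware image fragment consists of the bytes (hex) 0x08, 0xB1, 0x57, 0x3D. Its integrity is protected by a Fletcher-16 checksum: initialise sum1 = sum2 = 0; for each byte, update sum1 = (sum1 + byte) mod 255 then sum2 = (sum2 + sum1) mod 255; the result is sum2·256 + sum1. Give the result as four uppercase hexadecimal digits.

Running sums (mod 255):
  after byte 0 (0x08): sum1=8, sum2=8
  after byte 1 (0xB1): sum1=185, sum2=193
  after byte 2 (0x57): sum1=17, sum2=210
  after byte 3 (0x3D): sum1=78, sum2=33
Checksum = sum2·256 + sum1 = 33·256 + 78 = 8526 = 0x214E.

214E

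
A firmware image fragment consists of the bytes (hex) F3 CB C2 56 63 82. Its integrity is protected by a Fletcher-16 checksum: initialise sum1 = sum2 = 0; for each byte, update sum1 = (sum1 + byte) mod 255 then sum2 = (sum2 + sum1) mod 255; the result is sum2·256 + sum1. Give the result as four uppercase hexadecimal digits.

Running sums (mod 255):
  after byte 0 (F3): sum1=243, sum2=243
  after byte 1 (CB): sum1=191, sum2=179
  after byte 2 (C2): sum1=130, sum2=54
  after byte 3 (56): sum1=216, sum2=15
  after byte 4 (63): sum1=60, sum2=75
  after byte 5 (82): sum1=190, sum2=10
Checksum = sum2·256 + sum1 = 10·256 + 190 = 2750 = 0x0ABE.

0ABE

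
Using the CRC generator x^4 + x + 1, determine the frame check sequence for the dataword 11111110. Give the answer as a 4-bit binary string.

0111

Append 4 zeros: 111111100000. Divide by 10011 (XOR where the leading bit is 1):
  pos 0: 11111 XOR 10011 = 01100
  pos 1: 11001 XOR 10011 = 01010
  pos 2: 10101 XOR 10011 = 00110
  pos 4: 11000 XOR 10011 = 01011
  pos 5: 10110 XOR 10011 = 00101
  pos 7: 10100 XOR 10011 = 00111
Remainder (last 4 bits) = 0111. This is the CRC / FCS.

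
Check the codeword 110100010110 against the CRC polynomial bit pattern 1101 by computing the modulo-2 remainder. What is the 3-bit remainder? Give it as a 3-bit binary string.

Modulo-2 division of 110100010110 by 1101:
  pos 0: 1101 XOR 1101 = 0000
  pos 7: 1011 XOR 1101 = 0110
  pos 8: 1100 XOR 1101 = 0001
Remainder = 001 (nonzero — an error is detected).

001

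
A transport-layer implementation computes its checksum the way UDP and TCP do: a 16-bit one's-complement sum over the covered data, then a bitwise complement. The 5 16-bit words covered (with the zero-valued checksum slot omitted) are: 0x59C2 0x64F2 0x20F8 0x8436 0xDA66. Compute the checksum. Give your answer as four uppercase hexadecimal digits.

C1B5

One's-complement addition (fold any carry out of bit 15 back into bit 0):
  0x59C2 + 0x64F2 = 0x0BEB4
  0xBEB4 + 0x20F8 = 0x0DFAC
  0xDFAC + 0x8436 = 0x163E2 → wrap carry → 0x63E3
  0x63E3 + 0xDA66 = 0x13E49 → wrap carry → 0x3E4A
One's-complement sum = 0x3E4A.
Checksum = ~0x3E4A & 0xFFFF = 0xC1B5.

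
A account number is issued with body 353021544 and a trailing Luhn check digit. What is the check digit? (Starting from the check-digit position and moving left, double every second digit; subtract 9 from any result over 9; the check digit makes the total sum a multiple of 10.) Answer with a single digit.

Partial digits right→left: 4 4 5 1 2 0 3 5 3
Double every second digit counting from the check-digit position (so the 1st, 3rd, 5th, ... of the partial from the right).
  doubled (with −9 where >9): 8 1 4 6 6 → sum 25
  kept as-is: 4 1 0 5 → sum 10
Total = 25 + 10 = 35.
Check digit = (10 − (35 mod 10)) mod 10 = 5.

5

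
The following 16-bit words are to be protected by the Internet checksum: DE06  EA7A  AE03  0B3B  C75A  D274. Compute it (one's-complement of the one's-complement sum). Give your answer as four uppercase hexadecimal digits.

One's-complement addition (fold any carry out of bit 15 back into bit 0):
  0xDE06 + 0xEA7A = 0x1C880 → wrap carry → 0xC881
  0xC881 + 0xAE03 = 0x17684 → wrap carry → 0x7685
  0x7685 + 0x0B3B = 0x081C0
  0x81C0 + 0xC75A = 0x1491A → wrap carry → 0x491B
  0x491B + 0xD274 = 0x11B8F → wrap carry → 0x1B90
One's-complement sum = 0x1B90.
Checksum = ~0x1B90 & 0xFFFF = 0xE46F.

E46F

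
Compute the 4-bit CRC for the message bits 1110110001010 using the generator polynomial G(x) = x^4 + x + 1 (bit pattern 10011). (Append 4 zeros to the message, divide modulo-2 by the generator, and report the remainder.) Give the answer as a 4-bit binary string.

Append 4 zeros: 11101100010100000. Divide by 10011 (XOR where the leading bit is 1):
  pos 0: 11101 XOR 10011 = 01110
  pos 1: 11101 XOR 10011 = 01110
  pos 2: 11100 XOR 10011 = 01111
  pos 3: 11110 XOR 10011 = 01101
  pos 4: 11010 XOR 10011 = 01001
  pos 5: 10011 XOR 10011 = 00000
  pos 11: 10000 XOR 10011 = 00011
Remainder (last 4 bits) = 0110. This is the CRC / FCS.

0110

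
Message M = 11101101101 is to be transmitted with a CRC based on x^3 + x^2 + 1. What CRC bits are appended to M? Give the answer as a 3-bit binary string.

Append 3 zeros: 11101101101000. Divide by 1101 (XOR where the leading bit is 1):
  pos 0: 1110 XOR 1101 = 0011
  pos 2: 1111 XOR 1101 = 0010
  pos 4: 1001 XOR 1101 = 0100
  pos 5: 1001 XOR 1101 = 0100
  pos 6: 1000 XOR 1101 = 0101
  pos 7: 1011 XOR 1101 = 0110
  pos 8: 1100 XOR 1101 = 0001
Remainder (last 3 bits) = 100. This is the CRC / FCS.

100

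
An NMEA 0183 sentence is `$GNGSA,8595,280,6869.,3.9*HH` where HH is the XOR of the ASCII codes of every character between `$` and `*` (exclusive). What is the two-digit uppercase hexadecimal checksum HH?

6C

XOR the ASCII codes of the payload characters:
  'G' = 0x47 → acc = 0x47
  'N' = 0x4E → acc = 0x09
  'G' = 0x47 → acc = 0x4E
  'S' = 0x53 → acc = 0x1D
  'A' = 0x41 → acc = 0x5C
  ',' = 0x2C → acc = 0x70
  '8' = 0x38 → acc = 0x48
  '5' = 0x35 → acc = 0x7D
  '9' = 0x39 → acc = 0x44
  '5' = 0x35 → acc = 0x71
  ',' = 0x2C → acc = 0x5D
  '2' = 0x32 → acc = 0x6F
  '8' = 0x38 → acc = 0x57
  '0' = 0x30 → acc = 0x67
  ',' = 0x2C → acc = 0x4B
  '6' = 0x36 → acc = 0x7D
  '8' = 0x38 → acc = 0x45
  '6' = 0x36 → acc = 0x73
  '9' = 0x39 → acc = 0x4A
  '.' = 0x2E → acc = 0x64
  ',' = 0x2C → acc = 0x48
  '3' = 0x33 → acc = 0x7B
  '.' = 0x2E → acc = 0x55
  '9' = 0x39 → acc = 0x6C
Checksum = 0x6C.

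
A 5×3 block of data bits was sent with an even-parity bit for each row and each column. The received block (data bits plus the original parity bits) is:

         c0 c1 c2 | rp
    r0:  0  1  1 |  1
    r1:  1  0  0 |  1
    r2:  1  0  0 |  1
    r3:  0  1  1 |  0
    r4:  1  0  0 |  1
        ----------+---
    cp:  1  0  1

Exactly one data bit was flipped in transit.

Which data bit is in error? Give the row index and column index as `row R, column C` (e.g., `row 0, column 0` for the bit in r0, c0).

Recompute each row's even parity and compare to rp:
  r0: data parity 0, sent rp 1 → mismatch
  r1: data parity 1, sent rp 1 → ok
  r2: data parity 1, sent rp 1 → ok
  r3: data parity 0, sent rp 0 → ok
  r4: data parity 1, sent rp 1 → ok
Recompute each column's even parity and compare to cp:
  c0: data parity 1, sent cp 1 → ok
  c1: data parity 0, sent cp 0 → ok
  c2: data parity 0, sent cp 1 → mismatch
Exactly one row (r0) and one column (c2) fail → the flipped bit is at their intersection.

row 0, column 2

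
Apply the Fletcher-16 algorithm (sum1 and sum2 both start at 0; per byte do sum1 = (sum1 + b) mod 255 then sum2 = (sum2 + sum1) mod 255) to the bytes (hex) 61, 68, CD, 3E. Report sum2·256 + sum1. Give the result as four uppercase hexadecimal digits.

98D5

Running sums (mod 255):
  after byte 0 (61): sum1=97, sum2=97
  after byte 1 (68): sum1=201, sum2=43
  after byte 2 (CD): sum1=151, sum2=194
  after byte 3 (3E): sum1=213, sum2=152
Checksum = sum2·256 + sum1 = 152·256 + 213 = 39125 = 0x98D5.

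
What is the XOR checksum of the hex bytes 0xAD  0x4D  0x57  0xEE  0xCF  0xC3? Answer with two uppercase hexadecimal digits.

XOR the bytes together:
  start with 0xAD
  0xAD ⊕ 0x4D = 0xE0
  0xE0 ⊕ 0x57 = 0xB7
  0xB7 ⊕ 0xEE = 0x59
  0x59 ⊕ 0xCF = 0x96
  0x96 ⊕ 0xC3 = 0x55

55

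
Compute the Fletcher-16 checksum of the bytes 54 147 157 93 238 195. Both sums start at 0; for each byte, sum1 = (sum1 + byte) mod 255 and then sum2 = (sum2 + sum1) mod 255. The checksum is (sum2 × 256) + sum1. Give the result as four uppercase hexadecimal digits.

Running sums (mod 255):
  after byte 0 (54): sum1=54, sum2=54
  after byte 1 (147): sum1=201, sum2=0
  after byte 2 (157): sum1=103, sum2=103
  after byte 3 (93): sum1=196, sum2=44
  after byte 4 (238): sum1=179, sum2=223
  after byte 5 (195): sum1=119, sum2=87
Checksum = sum2·256 + sum1 = 87·256 + 119 = 22391 = 0x5777.

5777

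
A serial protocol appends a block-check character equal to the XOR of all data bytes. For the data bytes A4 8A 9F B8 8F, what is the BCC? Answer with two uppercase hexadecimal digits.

XOR the bytes together:
  start with 0xA4
  0xA4 ⊕ 0x8A = 0x2E
  0x2E ⊕ 0x9F = 0xB1
  0xB1 ⊕ 0xB8 = 0x09
  0x09 ⊕ 0x8F = 0x86

86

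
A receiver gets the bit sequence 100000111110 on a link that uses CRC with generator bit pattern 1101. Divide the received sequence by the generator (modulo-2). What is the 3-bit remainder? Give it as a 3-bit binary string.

Modulo-2 division of 100000111110 by 1101:
  pos 0: 1000 XOR 1101 = 0101
  pos 1: 1010 XOR 1101 = 0111
  pos 2: 1110 XOR 1101 = 0011
  pos 4: 1111 XOR 1101 = 0010
  pos 6: 1011 XOR 1101 = 0110
  pos 7: 1101 XOR 1101 = 0000
Remainder = 000 (zero — the frame passes the CRC check).

000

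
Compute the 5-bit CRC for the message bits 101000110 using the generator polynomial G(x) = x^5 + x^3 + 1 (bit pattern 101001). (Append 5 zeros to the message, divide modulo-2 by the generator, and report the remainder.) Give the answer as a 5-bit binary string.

00101

Append 5 zeros: 10100011000000. Divide by 101001 (XOR where the leading bit is 1):
  pos 0: 101000 XOR 101001 = 000001
  pos 5: 111000 XOR 101001 = 010001
  pos 6: 100010 XOR 101001 = 001011
  pos 8: 101100 XOR 101001 = 000101
Remainder (last 5 bits) = 00101. This is the CRC / FCS.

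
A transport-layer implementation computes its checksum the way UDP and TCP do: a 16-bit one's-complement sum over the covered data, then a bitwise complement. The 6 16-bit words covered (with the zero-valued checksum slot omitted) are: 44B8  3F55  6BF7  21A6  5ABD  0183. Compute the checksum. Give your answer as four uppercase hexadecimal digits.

9214

One's-complement addition (fold any carry out of bit 15 back into bit 0):
  0x44B8 + 0x3F55 = 0x0840D
  0x840D + 0x6BF7 = 0x0F004
  0xF004 + 0x21A6 = 0x111AA → wrap carry → 0x11AB
  0x11AB + 0x5ABD = 0x06C68
  0x6C68 + 0x0183 = 0x06DEB
One's-complement sum = 0x6DEB.
Checksum = ~0x6DEB & 0xFFFF = 0x9214.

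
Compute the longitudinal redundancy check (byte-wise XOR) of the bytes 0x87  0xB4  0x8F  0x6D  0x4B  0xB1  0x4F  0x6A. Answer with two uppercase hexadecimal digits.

XOR the bytes together:
  start with 0x87
  0x87 ⊕ 0xB4 = 0x33
  0x33 ⊕ 0x8F = 0xBC
  0xBC ⊕ 0x6D = 0xD1
  0xD1 ⊕ 0x4B = 0x9A
  0x9A ⊕ 0xB1 = 0x2B
  0x2B ⊕ 0x4F = 0x64
  0x64 ⊕ 0x6A = 0x0E

0E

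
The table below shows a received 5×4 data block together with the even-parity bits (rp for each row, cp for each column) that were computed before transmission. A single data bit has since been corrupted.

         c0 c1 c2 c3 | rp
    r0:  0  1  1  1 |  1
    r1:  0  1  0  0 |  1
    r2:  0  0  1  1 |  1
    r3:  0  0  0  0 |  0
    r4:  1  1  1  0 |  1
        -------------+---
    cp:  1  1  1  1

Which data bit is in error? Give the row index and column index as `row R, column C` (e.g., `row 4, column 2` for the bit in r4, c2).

row 2, column 3

Recompute each row's even parity and compare to rp:
  r0: data parity 1, sent rp 1 → ok
  r1: data parity 1, sent rp 1 → ok
  r2: data parity 0, sent rp 1 → mismatch
  r3: data parity 0, sent rp 0 → ok
  r4: data parity 1, sent rp 1 → ok
Recompute each column's even parity and compare to cp:
  c0: data parity 1, sent cp 1 → ok
  c1: data parity 1, sent cp 1 → ok
  c2: data parity 1, sent cp 1 → ok
  c3: data parity 0, sent cp 1 → mismatch
Exactly one row (r2) and one column (c3) fail → the flipped bit is at their intersection.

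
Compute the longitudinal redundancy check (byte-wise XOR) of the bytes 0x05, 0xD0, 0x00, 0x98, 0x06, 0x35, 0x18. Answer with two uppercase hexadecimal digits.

XOR the bytes together:
  start with 0x05
  0x05 ⊕ 0xD0 = 0xD5
  0xD5 ⊕ 0x00 = 0xD5
  0xD5 ⊕ 0x98 = 0x4D
  0x4D ⊕ 0x06 = 0x4B
  0x4B ⊕ 0x35 = 0x7E
  0x7E ⊕ 0x18 = 0x66

66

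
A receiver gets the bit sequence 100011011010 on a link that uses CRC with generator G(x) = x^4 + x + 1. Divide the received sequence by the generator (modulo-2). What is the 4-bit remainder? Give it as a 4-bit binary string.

Modulo-2 division of 100011011010 by 10011:
  pos 0: 10001 XOR 10011 = 00010
  pos 3: 10101 XOR 10011 = 00110
  pos 5: 11010 XOR 10011 = 01001
  pos 6: 10011 XOR 10011 = 00000
Remainder = 0000 (zero — the frame passes the CRC check).

0000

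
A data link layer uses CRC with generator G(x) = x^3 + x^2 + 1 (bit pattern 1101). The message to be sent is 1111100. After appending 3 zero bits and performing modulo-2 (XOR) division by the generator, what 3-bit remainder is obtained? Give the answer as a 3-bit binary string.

Append 3 zeros: 1111100000. Divide by 1101 (XOR where the leading bit is 1):
  pos 0: 1111 XOR 1101 = 0010
  pos 2: 1010 XOR 1101 = 0111
  pos 3: 1110 XOR 1101 = 0011
  pos 5: 1100 XOR 1101 = 0001
Remainder (last 3 bits) = 010. This is the CRC / FCS.

010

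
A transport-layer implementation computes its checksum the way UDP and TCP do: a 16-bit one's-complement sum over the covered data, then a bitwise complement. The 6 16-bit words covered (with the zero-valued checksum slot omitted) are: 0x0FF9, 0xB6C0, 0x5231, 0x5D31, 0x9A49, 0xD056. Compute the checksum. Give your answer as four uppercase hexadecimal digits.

1F43

One's-complement addition (fold any carry out of bit 15 back into bit 0):
  0x0FF9 + 0xB6C0 = 0x0C6B9
  0xC6B9 + 0x5231 = 0x118EA → wrap carry → 0x18EB
  0x18EB + 0x5D31 = 0x0761C
  0x761C + 0x9A49 = 0x11065 → wrap carry → 0x1066
  0x1066 + 0xD056 = 0x0E0BC
One's-complement sum = 0xE0BC.
Checksum = ~0xE0BC & 0xFFFF = 0x1F43.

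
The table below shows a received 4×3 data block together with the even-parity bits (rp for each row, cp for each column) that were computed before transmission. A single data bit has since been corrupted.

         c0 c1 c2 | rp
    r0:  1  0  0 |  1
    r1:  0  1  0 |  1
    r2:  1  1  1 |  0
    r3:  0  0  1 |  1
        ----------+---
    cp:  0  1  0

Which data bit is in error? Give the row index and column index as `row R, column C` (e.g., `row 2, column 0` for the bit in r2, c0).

Recompute each row's even parity and compare to rp:
  r0: data parity 1, sent rp 1 → ok
  r1: data parity 1, sent rp 1 → ok
  r2: data parity 1, sent rp 0 → mismatch
  r3: data parity 1, sent rp 1 → ok
Recompute each column's even parity and compare to cp:
  c0: data parity 0, sent cp 0 → ok
  c1: data parity 0, sent cp 1 → mismatch
  c2: data parity 0, sent cp 0 → ok
Exactly one row (r2) and one column (c1) fail → the flipped bit is at their intersection.

row 2, column 1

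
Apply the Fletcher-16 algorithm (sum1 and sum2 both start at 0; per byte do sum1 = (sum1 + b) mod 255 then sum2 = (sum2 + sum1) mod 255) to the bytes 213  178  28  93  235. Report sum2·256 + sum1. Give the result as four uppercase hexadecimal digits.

F2ED

Running sums (mod 255):
  after byte 0 (213): sum1=213, sum2=213
  after byte 1 (178): sum1=136, sum2=94
  after byte 2 (28): sum1=164, sum2=3
  after byte 3 (93): sum1=2, sum2=5
  after byte 4 (235): sum1=237, sum2=242
Checksum = sum2·256 + sum1 = 242·256 + 237 = 62189 = 0xF2ED.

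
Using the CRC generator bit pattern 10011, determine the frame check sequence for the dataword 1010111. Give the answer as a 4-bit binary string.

Append 4 zeros: 10101110000. Divide by 10011 (XOR where the leading bit is 1):
  pos 0: 10101 XOR 10011 = 00110
  pos 2: 11011 XOR 10011 = 01000
  pos 3: 10000 XOR 10011 = 00011
  pos 6: 11000 XOR 10011 = 01011
Remainder (last 4 bits) = 1011. This is the CRC / FCS.

1011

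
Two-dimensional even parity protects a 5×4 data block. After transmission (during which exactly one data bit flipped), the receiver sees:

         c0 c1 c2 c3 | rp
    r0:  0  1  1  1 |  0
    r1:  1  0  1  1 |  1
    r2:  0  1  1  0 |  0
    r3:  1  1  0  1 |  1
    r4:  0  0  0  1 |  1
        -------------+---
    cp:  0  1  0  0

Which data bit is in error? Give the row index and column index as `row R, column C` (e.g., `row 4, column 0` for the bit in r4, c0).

Recompute each row's even parity and compare to rp:
  r0: data parity 1, sent rp 0 → mismatch
  r1: data parity 1, sent rp 1 → ok
  r2: data parity 0, sent rp 0 → ok
  r3: data parity 1, sent rp 1 → ok
  r4: data parity 1, sent rp 1 → ok
Recompute each column's even parity and compare to cp:
  c0: data parity 0, sent cp 0 → ok
  c1: data parity 1, sent cp 1 → ok
  c2: data parity 1, sent cp 0 → mismatch
  c3: data parity 0, sent cp 0 → ok
Exactly one row (r0) and one column (c2) fail → the flipped bit is at their intersection.

row 0, column 2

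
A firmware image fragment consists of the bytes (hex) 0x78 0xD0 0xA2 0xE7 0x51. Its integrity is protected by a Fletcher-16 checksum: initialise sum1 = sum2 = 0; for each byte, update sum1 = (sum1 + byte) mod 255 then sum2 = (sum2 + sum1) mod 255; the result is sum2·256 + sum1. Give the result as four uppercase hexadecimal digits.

A625

Running sums (mod 255):
  after byte 0 (0x78): sum1=120, sum2=120
  after byte 1 (0xD0): sum1=73, sum2=193
  after byte 2 (0xA2): sum1=235, sum2=173
  after byte 3 (0xE7): sum1=211, sum2=129
  after byte 4 (0x51): sum1=37, sum2=166
Checksum = sum2·256 + sum1 = 166·256 + 37 = 42533 = 0xA625.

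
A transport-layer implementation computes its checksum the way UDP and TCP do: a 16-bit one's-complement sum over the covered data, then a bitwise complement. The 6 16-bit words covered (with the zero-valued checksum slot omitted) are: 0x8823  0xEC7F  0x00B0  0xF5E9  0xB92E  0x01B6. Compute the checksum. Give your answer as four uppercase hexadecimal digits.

D9DD

One's-complement addition (fold any carry out of bit 15 back into bit 0):
  0x8823 + 0xEC7F = 0x174A2 → wrap carry → 0x74A3
  0x74A3 + 0x00B0 = 0x07553
  0x7553 + 0xF5E9 = 0x16B3C → wrap carry → 0x6B3D
  0x6B3D + 0xB92E = 0x1246B → wrap carry → 0x246C
  0x246C + 0x01B6 = 0x02622
One's-complement sum = 0x2622.
Checksum = ~0x2622 & 0xFFFF = 0xD9DD.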